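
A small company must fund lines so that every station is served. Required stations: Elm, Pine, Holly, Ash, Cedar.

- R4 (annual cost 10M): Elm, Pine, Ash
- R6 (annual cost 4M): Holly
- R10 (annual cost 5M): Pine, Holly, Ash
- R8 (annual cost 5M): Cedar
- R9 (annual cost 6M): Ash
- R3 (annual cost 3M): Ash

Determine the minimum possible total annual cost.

This is an integer covering problem.
Choose R4, R6, and R8: together they cover Elm, Pine, Holly, Ash, Cedar — every station.
Total annual cost: 10 + 4 + 5 = 19.

19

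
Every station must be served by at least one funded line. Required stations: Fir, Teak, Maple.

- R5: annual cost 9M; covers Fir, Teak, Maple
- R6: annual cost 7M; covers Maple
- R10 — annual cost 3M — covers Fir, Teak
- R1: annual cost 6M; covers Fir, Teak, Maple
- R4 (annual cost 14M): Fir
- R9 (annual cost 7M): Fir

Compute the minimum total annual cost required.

R1 alone covers Fir, Teak, Maple — every station.
Total annual cost: 6.

6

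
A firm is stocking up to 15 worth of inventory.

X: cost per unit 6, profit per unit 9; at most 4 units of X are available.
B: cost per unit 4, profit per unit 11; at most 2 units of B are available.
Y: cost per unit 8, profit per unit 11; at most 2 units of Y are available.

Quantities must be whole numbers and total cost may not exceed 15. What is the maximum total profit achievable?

This is a bounded integer knapsack.
1×X and 2×B: cost 14 ≤ 15, profit 1·9 + 2·11 = 31.
1×B and 1×Y: cost 12 ≤ 15, profit 1·11 + 1·11 = 22.
Best is 31.

31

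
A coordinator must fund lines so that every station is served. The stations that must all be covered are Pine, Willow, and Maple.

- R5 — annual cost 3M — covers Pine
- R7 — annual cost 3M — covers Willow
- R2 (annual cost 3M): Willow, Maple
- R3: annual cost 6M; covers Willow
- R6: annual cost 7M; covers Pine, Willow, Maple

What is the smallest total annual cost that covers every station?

6

Choose R5 and R2: together they cover Pine, Willow, Maple — every station.
Total annual cost: 3 + 3 = 6.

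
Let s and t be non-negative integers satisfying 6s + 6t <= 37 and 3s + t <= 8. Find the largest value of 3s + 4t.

24

The continuous relaxation peaks at (0, 6.17) with value 24.67; rounding to a feasible lattice point costs some objective.
(s,t)=(0,6): 6·0+6·6=36≤37, 3·0+1·6=6≤8, objective 24.
(s,t)=(1,5): 6·1+6·5=36≤37, 3·1+1·5=8≤8, objective 23.
(s,t)=(0,5): 6·0+6·5=30≤37, 3·0+1·5=5≤8, objective 20.
The best lattice point is (0,6), giving 24.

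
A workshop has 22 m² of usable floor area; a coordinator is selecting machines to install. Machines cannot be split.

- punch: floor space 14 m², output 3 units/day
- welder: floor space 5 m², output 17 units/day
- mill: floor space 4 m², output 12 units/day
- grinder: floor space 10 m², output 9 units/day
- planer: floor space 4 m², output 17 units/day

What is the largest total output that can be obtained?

mill + grinder + planer: floor space 4 + 10 + 4 = 18 ≤ 22, output 12 + 9 + 17 = 38.
welder + mill + planer: floor space 5 + 4 + 4 = 13 ≤ 22, output 17 + 12 + 17 = 46.
welder + grinder + planer: floor space 5 + 10 + 4 = 19 ≤ 22, output 17 + 9 + 17 = 43.
Best is welder, mill, and planer with total output 46.

46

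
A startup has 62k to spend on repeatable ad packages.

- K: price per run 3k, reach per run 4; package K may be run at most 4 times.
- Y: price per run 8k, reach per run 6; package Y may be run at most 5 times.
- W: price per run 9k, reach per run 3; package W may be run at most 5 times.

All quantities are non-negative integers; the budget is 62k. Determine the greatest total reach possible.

K has the best ratio (4/3); taking only K gives at most 4×4 = 16 (stopped by the supply cap of 4).
Mixing does better — 4×K, 5×Y, and 1×W: price 61 ≤ 62, reach 4·4 + 5·6 + 1·3 = 49.

49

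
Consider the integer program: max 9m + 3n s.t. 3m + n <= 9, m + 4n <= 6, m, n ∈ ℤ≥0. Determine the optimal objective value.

27

(m,n)=(3,0): 3·3+1·0=9≤9, 1·3+4·0=3≤6, objective 27.
(m,n)=(2,1): 3·2+1·1=7≤9, 1·2+4·1=6≤6, objective 21.
No feasible integer point exceeds 27.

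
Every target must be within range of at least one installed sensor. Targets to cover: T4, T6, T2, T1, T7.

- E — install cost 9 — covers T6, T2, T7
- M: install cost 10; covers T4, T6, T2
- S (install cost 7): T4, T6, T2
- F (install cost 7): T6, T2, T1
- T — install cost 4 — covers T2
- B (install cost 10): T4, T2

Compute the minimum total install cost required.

Choose E, S, and F: together they cover T4, T6, T2, T1, T7 — every target.
Total install cost: 9 + 7 + 7 = 23.
No cover costs less than 23.

23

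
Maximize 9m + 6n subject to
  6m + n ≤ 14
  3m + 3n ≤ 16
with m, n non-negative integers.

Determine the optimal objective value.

33

The continuous relaxation peaks at (1.73, 3.6) with value 37.20; rounding to a feasible lattice point costs some objective.
(m,n)=(1,4) is feasible, giving 33.
(m,n)=(0,5) is feasible, giving 30.
(m,n)=(2,2) is feasible, giving 30.
The best lattice point is (1,4), giving 33.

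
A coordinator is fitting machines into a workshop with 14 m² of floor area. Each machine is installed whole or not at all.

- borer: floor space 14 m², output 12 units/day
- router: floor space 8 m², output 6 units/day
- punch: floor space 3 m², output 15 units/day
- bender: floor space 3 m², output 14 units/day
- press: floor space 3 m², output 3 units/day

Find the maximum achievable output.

This is a 0-1 knapsack instance.
Allowing fractional choices, the relaxed optimum would be about 36.3, but machines are indivisible.
router + punch + bender: floor space 8 + 3 + 3 = 14 ≤ 14, output 6 + 15 + 14 = 35.
punch + bender + press: floor space 3 + 3 + 3 = 9 ≤ 14, output 15 + 14 + 3 = 32.
punch + bender: floor space 3 + 3 = 6 ≤ 14, output 15 + 14 = 29.
Best is router, punch, and bender with total output 35.

35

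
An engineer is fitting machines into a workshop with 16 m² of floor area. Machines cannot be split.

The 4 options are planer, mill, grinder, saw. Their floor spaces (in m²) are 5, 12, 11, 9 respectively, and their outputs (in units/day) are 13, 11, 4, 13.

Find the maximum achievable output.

26

This is an integer program with binary decision variables.
Allowing fractional choices, the relaxed optimum would be about 27.8, but machines are indivisible.
planer + grinder: floor space 5 + 11 = 16 ≤ 16, output 13 + 4 = 17.
planer: floor space 5 ≤ 16, output 13.
planer + saw: floor space 5 + 9 = 14 ≤ 16, output 13 + 13 = 26.
Best is planer and saw with total output 26.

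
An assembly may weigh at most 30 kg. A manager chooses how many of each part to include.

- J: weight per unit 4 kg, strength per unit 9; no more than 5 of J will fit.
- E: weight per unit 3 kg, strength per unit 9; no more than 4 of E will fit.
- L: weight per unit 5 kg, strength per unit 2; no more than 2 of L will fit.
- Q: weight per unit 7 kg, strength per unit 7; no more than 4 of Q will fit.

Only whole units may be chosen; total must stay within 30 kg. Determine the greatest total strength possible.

72

5×J and 3×E: weight 29 ≤ 30, strength 5·9 + 3·9 = 72.
4×J and 4×E: weight 28 ≤ 30, strength 4·9 + 4·9 = 72.
Best is 72.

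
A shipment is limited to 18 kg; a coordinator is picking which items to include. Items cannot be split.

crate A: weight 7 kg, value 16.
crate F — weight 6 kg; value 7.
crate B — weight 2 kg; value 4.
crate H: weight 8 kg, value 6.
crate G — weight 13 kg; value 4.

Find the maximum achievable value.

27

Allowing fractional choices, the relaxed optimum would be about 29.2, but items are indivisible.
crate A + crate F: weight 7 + 6 = 13 ≤ 18, value 16 + 7 = 23.
crate A + crate B + crate H: weight 7 + 2 + 8 = 17 ≤ 18, value 16 + 4 + 6 = 26.
crate A + crate F + crate B: weight 7 + 6 + 2 = 15 ≤ 18, value 16 + 7 + 4 = 27.
Best is crate A, crate F, and crate B with total value 27.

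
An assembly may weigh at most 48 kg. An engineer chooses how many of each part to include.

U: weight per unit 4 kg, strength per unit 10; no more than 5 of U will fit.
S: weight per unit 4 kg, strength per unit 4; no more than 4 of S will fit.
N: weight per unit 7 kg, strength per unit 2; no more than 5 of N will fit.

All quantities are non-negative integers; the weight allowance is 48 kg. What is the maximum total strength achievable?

68

This is a bounded integer knapsack.
5×U, 3×S, and 2×N: weight 46 ≤ 48, strength 5·10 + 3·4 + 2·2 = 66.
5×U, 4×S, and 1×N: weight 43 ≤ 48, strength 5·10 + 4·4 + 1·2 = 68.
Best is 68.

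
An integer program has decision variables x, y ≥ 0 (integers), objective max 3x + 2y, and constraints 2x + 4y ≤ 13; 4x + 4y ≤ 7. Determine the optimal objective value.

3

The continuous relaxation peaks at (1.75, 0) with value 5.25; rounding to a feasible lattice point costs some objective.
(x,y)=(1,0): 2·1+4·0=2≤13, 4·1+4·0=4≤7, objective 3.
(x,y)=(0,1): 2·0+4·1=4≤13, 4·0+4·1=4≤7, objective 2.
No feasible integer point exceeds 3.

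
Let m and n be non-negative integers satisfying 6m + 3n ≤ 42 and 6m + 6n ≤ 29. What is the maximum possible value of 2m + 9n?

36

The continuous relaxation peaks at (0, 4.83) with value 43.50; rounding to a feasible lattice point costs some objective.
(m,n)=(0,4): 6·0+3·4=12≤42, 6·0+6·4=24≤29, objective 36.
(m,n)=(1,3): 6·1+3·3=15≤42, 6·1+6·3=24≤29, objective 29.
(m,n)=(0,3): 6·0+3·3=9≤42, 6·0+6·3=18≤29, objective 27.
Maximum is 36 at (m,n)=(0,4).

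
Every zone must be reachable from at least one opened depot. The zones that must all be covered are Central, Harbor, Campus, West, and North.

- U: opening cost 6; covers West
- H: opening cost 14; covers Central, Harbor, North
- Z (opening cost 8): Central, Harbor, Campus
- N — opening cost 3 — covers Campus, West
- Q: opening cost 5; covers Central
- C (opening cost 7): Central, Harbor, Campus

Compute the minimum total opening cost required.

17

The greedy cost-per-new-zone heuristic would pick N, C, and H for 24, but a cheaper cover exists.
Choose H and N: together they cover Central, Harbor, Campus, West, North — every zone.
Total opening cost: 14 + 3 = 17.
No cover costs less than 17.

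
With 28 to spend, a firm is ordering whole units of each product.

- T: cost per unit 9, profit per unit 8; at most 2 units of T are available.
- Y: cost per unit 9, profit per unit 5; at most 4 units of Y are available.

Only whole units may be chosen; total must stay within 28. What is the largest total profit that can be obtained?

This is a bounded integer knapsack.
Take 2×T and 1×Y: cost 27 ≤ 28, profit 2·8 + 1·5 = 21.
T has the best ratio (8/9) and is taken to its limit of 2; remaining capacity is filled optimally with the others.

21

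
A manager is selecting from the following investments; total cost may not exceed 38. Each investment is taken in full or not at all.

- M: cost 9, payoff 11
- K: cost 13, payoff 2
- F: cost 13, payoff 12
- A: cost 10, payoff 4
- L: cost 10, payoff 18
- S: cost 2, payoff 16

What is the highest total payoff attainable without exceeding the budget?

57

F + A + L + S: cost 13 + 10 + 10 + 2 = 35 ≤ 38, payoff 12 + 4 + 18 + 16 = 50.
M + A + L + S: cost 9 + 10 + 10 + 2 = 31 ≤ 38, payoff 11 + 4 + 18 + 16 = 49.
M + F + L + S: cost 9 + 13 + 10 + 2 = 34 ≤ 38, payoff 11 + 12 + 18 + 16 = 57.
Best is M, F, L, and S with total payoff 57.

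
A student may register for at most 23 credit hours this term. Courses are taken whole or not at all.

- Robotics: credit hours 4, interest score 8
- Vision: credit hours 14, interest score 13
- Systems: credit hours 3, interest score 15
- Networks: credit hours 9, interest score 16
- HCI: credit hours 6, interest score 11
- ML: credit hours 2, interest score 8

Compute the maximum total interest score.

50

Take Systems, Networks, HCI, and ML: credit hours 3 + 9 + 6 + 2 = 20 ≤ 23, interest score 15 + 16 + 11 + 8 = 50.
No feasible combination exceeds this.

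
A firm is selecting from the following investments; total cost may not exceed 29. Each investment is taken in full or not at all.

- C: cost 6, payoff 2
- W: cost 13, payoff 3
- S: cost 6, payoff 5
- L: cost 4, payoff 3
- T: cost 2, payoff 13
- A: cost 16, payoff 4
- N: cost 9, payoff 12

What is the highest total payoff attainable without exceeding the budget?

35

Treat it as a binary knapsack problem.
S + L + T + N: cost 6 + 4 + 2 + 9 = 21 ≤ 29, payoff 5 + 3 + 13 + 12 = 33.
C + S + T + N: cost 6 + 6 + 2 + 9 = 23 ≤ 29, payoff 2 + 5 + 13 + 12 = 32.
C + S + L + T + N: cost 6 + 6 + 4 + 2 + 9 = 27 ≤ 29, payoff 2 + 5 + 3 + 13 + 12 = 35.
Best is C, S, L, T, and N with total payoff 35.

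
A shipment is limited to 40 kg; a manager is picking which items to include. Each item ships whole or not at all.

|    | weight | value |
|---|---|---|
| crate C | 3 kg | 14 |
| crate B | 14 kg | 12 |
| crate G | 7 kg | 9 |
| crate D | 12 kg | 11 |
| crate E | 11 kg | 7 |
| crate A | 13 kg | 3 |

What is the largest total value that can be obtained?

46

crate C + crate B + crate G + crate D: weight 3 + 14 + 7 + 12 = 36 ≤ 40, value 14 + 12 + 9 + 11 = 46.
crate C + crate B + crate G + crate E: weight 3 + 14 + 7 + 11 = 35 ≤ 40, value 14 + 12 + 9 + 7 = 42.
crate C + crate B + crate D + crate E: weight 3 + 14 + 12 + 11 = 40 ≤ 40, value 14 + 12 + 11 + 7 = 44.
Best is crate C, crate B, crate G, and crate D with total value 46.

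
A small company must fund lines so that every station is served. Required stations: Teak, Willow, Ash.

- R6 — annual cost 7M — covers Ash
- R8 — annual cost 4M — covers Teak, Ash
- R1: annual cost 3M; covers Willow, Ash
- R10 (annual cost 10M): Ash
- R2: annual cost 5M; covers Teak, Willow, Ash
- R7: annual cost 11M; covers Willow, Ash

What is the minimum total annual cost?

5

This is an integer covering problem.
The greedy cost-per-new-station heuristic would pick R1 and R8 for 7, but a cheaper cover exists.
R2 alone covers Teak, Willow, Ash — every station.
Total annual cost: 5.
No cover costs less than 5.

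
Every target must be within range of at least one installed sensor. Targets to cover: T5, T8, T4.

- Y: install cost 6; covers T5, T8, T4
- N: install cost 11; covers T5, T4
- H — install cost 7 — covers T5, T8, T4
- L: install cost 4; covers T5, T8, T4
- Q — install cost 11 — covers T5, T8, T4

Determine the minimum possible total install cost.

4

L alone covers T5, T8, T4 — every target.
Total install cost: 4.
No cover costs less than 4.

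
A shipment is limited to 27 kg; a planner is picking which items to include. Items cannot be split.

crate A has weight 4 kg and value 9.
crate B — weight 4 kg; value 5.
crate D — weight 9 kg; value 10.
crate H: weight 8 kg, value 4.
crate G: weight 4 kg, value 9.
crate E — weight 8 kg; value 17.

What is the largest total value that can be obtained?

Allowing fractional choices, the relaxed optimum would be about 47.8, but items are indivisible.
crate B + crate D + crate G + crate E: weight 4 + 9 + 4 + 8 = 25 ≤ 27, value 5 + 10 + 9 + 17 = 41.
crate A + crate D + crate G + crate E: weight 4 + 9 + 4 + 8 = 25 ≤ 27, value 9 + 10 + 9 + 17 = 45.
crate A + crate B + crate D + crate E: weight 4 + 4 + 9 + 8 = 25 ≤ 27, value 9 + 5 + 10 + 17 = 41.
Best is crate A, crate D, crate G, and crate E with total value 45.

45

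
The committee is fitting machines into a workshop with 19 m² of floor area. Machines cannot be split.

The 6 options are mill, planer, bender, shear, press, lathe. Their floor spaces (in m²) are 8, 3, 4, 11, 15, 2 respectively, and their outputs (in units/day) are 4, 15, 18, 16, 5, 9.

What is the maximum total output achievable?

mill + planer + bender + lathe: floor space 8 + 3 + 4 + 2 = 17 ≤ 19, output 4 + 15 + 18 + 9 = 46.
planer + bender + shear: floor space 3 + 4 + 11 = 18 ≤ 19, output 15 + 18 + 16 = 49.
bender + shear + lathe: floor space 4 + 11 + 2 = 17 ≤ 19, output 18 + 16 + 9 = 43.
Best is planer, bender, and shear with total output 49.

49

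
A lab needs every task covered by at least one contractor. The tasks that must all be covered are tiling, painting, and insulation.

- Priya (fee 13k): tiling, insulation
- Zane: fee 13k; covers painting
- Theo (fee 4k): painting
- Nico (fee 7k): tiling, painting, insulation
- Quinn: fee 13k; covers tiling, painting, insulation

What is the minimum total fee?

7

Nico alone covers tiling, painting, insulation — every task.
Total fee: 7.
No cover costs less than 7.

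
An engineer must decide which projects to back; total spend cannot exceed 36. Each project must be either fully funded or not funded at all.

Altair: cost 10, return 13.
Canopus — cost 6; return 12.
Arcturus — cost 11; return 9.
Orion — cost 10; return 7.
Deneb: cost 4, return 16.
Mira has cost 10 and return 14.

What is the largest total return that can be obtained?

55

Altair + Canopus + Deneb + Mira: cost 10 + 6 + 4 + 10 = 30 ≤ 36, return 13 + 12 + 16 + 14 = 55.
Altair + Arcturus + Deneb + Mira: cost 10 + 11 + 4 + 10 = 35 ≤ 36, return 13 + 9 + 16 + 14 = 52.
Canopus + Arcturus + Deneb + Mira: cost 6 + 11 + 4 + 10 = 31 ≤ 36, return 12 + 9 + 16 + 14 = 51.
Best is Altair, Canopus, Deneb, and Mira with total return 55.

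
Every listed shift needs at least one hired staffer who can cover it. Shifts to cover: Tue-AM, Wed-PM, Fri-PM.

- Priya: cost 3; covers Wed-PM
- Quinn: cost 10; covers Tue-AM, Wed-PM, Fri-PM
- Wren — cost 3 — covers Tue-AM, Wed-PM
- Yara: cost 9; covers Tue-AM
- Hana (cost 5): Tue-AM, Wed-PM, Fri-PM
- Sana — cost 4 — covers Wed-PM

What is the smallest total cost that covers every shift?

The greedy cost-per-new-shift heuristic would pick Wren and Hana for 8, but a cheaper cover exists.
Hana alone covers Tue-AM, Wed-PM, Fri-PM — every shift.
Total cost: 5.
No cover costs less than 5.

5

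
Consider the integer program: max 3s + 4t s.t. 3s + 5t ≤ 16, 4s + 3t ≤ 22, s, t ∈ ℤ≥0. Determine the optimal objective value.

15

The continuous relaxation peaks at (5.33, 0) with value 16.00; rounding to a feasible lattice point costs some objective.
(s,t)=(5,0) is feasible, giving 15.
(s,t)=(4,0) is feasible, giving 12.
No feasible integer point exceeds 15.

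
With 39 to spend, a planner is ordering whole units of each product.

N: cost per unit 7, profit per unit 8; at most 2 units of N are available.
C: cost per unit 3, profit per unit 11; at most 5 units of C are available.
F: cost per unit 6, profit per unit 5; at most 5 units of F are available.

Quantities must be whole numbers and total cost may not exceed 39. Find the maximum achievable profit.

C has the best ratio (11/3); taking only C gives at most 5×11 = 55 (stopped by the supply cap of 5).
Mixing does better — 2×N, 5×C, and 1×F: cost 35 ≤ 39, profit 2·8 + 5·11 + 1·5 = 76.

76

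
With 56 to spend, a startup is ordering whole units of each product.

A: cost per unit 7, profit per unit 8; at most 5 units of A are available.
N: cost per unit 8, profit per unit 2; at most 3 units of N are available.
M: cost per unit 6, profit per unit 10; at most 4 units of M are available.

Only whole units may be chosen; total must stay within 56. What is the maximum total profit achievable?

72

Take 4×A and 4×M: cost 52 ≤ 56, profit 4·8 + 4·10 = 72.
M has the best ratio (10/6) and is taken to its limit of 4; remaining capacity is filled optimally with the others.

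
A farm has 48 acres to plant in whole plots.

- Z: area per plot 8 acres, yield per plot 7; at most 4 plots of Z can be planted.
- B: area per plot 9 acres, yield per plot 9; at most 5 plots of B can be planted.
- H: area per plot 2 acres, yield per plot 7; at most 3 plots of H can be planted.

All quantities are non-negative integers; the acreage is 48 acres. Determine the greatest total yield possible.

60

This is a bounded integer knapsack.
4×Z, 1×B, and 3×H: area 47 ≤ 48, yield 4·7 + 1·9 + 3·7 = 58.
3×Z, 2×B, and 3×H: area 48 ≤ 48, yield 3·7 + 2·9 + 3·7 = 60.
Best is 60.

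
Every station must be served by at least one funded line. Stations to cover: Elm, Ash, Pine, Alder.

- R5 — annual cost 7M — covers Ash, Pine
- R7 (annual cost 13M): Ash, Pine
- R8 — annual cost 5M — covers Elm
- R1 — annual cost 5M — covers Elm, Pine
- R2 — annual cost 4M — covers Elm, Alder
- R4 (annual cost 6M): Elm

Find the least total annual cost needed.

11

This is a weighted set-cover instance.
Choose R5 and R2: together they cover Elm, Ash, Pine, Alder — every station.
Total annual cost: 7 + 4 = 11.
No cover costs less than 11.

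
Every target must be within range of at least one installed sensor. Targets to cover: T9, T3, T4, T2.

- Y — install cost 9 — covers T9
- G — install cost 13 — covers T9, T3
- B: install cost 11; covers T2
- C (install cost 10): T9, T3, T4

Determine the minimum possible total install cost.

Choose B and C: together they cover T9, T3, T4, T2 — every target.
Total install cost: 11 + 10 = 21.
No cover costs less than 21.

21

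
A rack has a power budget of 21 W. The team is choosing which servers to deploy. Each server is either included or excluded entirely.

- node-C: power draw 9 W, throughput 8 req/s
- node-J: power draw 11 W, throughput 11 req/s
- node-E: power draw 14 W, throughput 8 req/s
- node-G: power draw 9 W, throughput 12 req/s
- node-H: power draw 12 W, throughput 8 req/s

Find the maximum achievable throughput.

23

node-J + node-G: power draw 11 + 9 = 20 ≤ 21, throughput 11 + 12 = 23.
node-G + node-H: power draw 9 + 12 = 21 ≤ 21, throughput 12 + 8 = 20.
node-C + node-G: power draw 9 + 9 = 18 ≤ 21, throughput 8 + 12 = 20.
Best is node-J and node-G with total throughput 23.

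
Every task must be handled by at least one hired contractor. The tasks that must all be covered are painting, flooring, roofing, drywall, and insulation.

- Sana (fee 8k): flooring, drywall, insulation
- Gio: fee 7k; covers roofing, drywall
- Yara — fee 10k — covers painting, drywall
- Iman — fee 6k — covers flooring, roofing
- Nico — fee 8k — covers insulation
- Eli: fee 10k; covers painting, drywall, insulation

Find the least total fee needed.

16

This is an integer covering problem.
Choose Iman and Eli: together they cover painting, flooring, roofing, drywall, insulation — every task.
Total fee: 6 + 10 = 16.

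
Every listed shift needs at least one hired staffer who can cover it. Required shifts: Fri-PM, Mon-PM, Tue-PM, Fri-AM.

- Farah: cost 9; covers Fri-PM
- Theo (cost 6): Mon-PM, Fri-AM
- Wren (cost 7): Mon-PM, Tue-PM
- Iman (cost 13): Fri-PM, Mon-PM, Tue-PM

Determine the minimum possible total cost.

Choose Theo and Iman: together they cover Fri-PM, Mon-PM, Tue-PM, Fri-AM — every shift.
Total cost: 6 + 13 = 19.

19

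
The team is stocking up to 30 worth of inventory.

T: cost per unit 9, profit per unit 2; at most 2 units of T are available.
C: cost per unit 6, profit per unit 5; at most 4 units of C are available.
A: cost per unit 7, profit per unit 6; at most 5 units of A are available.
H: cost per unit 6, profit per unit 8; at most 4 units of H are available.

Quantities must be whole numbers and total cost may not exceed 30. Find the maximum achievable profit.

37

H has the best ratio (8/6); taking only H gives at most 4×8 = 32 (stopped by the supply cap of 4).
Mixing does better — 1×C and 4×H: cost 30 ≤ 30, profit 1·5 + 4·8 = 37.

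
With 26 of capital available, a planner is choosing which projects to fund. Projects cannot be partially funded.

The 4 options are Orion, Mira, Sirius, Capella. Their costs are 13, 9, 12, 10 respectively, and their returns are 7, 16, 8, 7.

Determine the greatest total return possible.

Orion + Mira: cost 13 + 9 = 22 ≤ 26, return 7 + 16 = 23.
Mira + Capella: cost 9 + 10 = 19 ≤ 26, return 16 + 7 = 23.
Mira + Sirius: cost 9 + 12 = 21 ≤ 26, return 16 + 8 = 24.
Best is Mira and Sirius with total return 24.

24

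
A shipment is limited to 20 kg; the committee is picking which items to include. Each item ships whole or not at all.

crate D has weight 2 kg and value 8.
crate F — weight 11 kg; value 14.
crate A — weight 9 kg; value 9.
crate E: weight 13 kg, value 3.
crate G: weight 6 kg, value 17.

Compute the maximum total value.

Allowing fractional choices, the relaxed optimum would be about 40.0, but items are indivisible.
crate F + crate G: weight 11 + 6 = 17 ≤ 20, value 14 + 17 = 31.
crate D + crate F + crate G: weight 2 + 11 + 6 = 19 ≤ 20, value 8 + 14 + 17 = 39.
crate D + crate A + crate G: weight 2 + 9 + 6 = 17 ≤ 20, value 8 + 9 + 17 = 34.
Best is crate D, crate F, and crate G with total value 39.

39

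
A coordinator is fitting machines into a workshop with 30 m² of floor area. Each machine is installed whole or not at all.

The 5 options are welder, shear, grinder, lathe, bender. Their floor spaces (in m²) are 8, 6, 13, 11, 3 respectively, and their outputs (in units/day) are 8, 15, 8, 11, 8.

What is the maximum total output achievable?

42

Take welder, shear, lathe, and bender: floor space 8 + 6 + 11 + 3 = 28 ≤ 30, output 8 + 15 + 11 + 8 = 42.
No other feasible combination does better.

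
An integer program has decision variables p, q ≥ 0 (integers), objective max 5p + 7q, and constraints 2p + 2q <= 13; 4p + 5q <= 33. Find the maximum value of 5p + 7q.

42

The continuous relaxation peaks at (0, 6.5) with value 45.50; rounding to a feasible lattice point costs some objective.
(p,q)=(0,6) is feasible, giving 42.
(p,q)=(1,5) is feasible, giving 40.
(p,q)=(0,5) is feasible, giving 35.
No feasible integer point exceeds 42.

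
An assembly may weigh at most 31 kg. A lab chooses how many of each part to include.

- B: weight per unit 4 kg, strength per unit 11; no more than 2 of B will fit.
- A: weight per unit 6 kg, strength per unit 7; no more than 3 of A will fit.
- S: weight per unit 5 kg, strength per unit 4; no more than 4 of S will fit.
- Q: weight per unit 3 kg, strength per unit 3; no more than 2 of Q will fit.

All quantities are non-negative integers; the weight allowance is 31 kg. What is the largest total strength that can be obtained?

47

B has the best ratio (11/4); taking only B gives at most 2×11 = 22 (stopped by the supply cap of 2).
Mixing does better — 2×B, 3×A, and 1×S: weight 31 ≤ 31, strength 2·11 + 3·7 + 1·4 = 47.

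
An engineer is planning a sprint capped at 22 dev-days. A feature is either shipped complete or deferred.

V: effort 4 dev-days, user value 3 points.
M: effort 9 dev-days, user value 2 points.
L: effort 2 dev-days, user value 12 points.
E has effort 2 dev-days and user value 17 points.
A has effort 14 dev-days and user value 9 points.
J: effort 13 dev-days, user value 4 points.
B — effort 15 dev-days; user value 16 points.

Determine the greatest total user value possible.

This is a 0-1 knapsack instance.
Take L, E, and B: effort 2 + 2 + 15 = 19 ≤ 22, user value 12 + 17 + 16 = 45.
No other feasible combination does better.

45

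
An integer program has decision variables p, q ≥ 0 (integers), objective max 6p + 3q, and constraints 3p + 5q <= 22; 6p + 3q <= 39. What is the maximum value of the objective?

(p,q)=(6,0): 3·6+5·0=18≤22, 6·6+3·0=36≤39, objective 36.
(p,q)=(5,1): 3·5+5·1=20≤22, 6·5+3·1=33≤39, objective 33.
No feasible integer point exceeds 36.

36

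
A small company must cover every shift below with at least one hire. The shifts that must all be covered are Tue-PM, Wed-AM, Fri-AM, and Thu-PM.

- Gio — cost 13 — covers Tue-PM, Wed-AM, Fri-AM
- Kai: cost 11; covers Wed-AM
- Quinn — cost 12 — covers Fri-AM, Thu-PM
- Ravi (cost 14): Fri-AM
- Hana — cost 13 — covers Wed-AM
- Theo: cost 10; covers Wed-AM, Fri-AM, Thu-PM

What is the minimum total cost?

23

Choose Gio and Theo: together they cover Tue-PM, Wed-AM, Fri-AM, Thu-PM — every shift.
Total cost: 13 + 10 = 23.
No cover costs less than 23.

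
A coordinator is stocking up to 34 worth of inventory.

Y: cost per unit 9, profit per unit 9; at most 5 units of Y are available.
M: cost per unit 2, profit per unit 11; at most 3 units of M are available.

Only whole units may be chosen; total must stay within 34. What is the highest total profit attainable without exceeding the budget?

60

This is a bounded integer knapsack.
M has the best ratio (11/2); taking only M gives at most 3×11 = 33 (stopped by the supply cap of 3).
Mixing does better — 3×Y and 3×M: cost 33 ≤ 34, profit 3·9 + 3·11 = 60.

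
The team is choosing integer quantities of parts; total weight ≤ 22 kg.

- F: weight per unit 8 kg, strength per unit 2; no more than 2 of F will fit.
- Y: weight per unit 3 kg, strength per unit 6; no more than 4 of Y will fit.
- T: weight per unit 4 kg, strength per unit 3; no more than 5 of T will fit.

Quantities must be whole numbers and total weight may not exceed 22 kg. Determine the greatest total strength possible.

Y has the best ratio (6/3); taking only Y gives at most 4×6 = 24 (stopped by the supply cap of 4).
Mixing does better — 4×Y and 2×T: weight 20 ≤ 22, strength 4·6 + 2·3 = 30.

30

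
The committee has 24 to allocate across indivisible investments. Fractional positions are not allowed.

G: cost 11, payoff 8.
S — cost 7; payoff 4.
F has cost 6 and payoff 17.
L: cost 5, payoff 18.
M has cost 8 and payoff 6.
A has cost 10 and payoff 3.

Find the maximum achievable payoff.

43

Treat it as a binary knapsack problem.
Take G, F, and L: cost 11 + 6 + 5 = 22 ≤ 24, payoff 8 + 17 + 18 = 43.
No other feasible combination does better.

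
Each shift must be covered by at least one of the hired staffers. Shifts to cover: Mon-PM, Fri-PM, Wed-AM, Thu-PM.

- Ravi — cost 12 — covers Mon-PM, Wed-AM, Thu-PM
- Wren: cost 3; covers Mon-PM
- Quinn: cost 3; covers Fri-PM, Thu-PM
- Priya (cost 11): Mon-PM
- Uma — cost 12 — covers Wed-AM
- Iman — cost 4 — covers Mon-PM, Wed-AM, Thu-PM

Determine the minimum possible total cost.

Choose Quinn and Iman: together they cover Mon-PM, Fri-PM, Wed-AM, Thu-PM — every shift.
Total cost: 3 + 4 = 7.
No cover costs less than 7.

7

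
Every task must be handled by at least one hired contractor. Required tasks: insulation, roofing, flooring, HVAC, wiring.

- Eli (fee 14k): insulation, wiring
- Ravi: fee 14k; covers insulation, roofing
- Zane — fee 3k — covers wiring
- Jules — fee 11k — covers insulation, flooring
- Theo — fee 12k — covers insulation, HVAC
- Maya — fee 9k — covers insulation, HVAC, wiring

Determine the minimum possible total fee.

This is a weighted set-cover instance.
The greedy cost-per-new-task heuristic would pick Zane, Maya, Jules, and Ravi for 37, but a cheaper cover exists.
Choose Ravi, Jules, and Maya: together they cover insulation, roofing, flooring, HVAC, wiring — every task.
Total fee: 14 + 11 + 9 = 34.
No cover costs less than 34.

34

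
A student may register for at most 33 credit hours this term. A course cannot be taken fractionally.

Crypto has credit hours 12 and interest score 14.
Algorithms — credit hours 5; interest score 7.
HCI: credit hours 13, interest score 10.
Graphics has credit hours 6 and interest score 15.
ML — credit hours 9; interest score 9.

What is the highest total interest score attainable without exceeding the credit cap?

Take Crypto, Algorithms, Graphics, and ML: credit hours 12 + 5 + 6 + 9 = 32 ≤ 33, interest score 14 + 7 + 15 + 9 = 45.
No other feasible combination does better.

45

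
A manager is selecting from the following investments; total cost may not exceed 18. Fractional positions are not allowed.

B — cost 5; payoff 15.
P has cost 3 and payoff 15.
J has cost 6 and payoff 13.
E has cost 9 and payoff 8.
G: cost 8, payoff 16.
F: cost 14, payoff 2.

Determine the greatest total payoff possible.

Allowing fractional choices, the relaxed optimum would be about 51.0, but investments are indivisible.
B + P + G: cost 5 + 3 + 8 = 16 ≤ 18, payoff 15 + 15 + 16 = 46.
P + J + G: cost 3 + 6 + 8 = 17 ≤ 18, payoff 15 + 13 + 16 = 44.
Best is B, P, and G with total payoff 46.

46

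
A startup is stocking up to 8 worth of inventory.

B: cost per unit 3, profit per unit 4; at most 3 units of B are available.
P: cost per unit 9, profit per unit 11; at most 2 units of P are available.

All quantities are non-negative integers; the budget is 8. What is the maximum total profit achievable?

This is a bounded integer knapsack.
B has the best ratio (4/3); taking only B gives at most 2×4 = 8 (stopped by the cost limit).
Optimal: 2×B: cost 6 ≤ 8, profit 2·4 = 8.

8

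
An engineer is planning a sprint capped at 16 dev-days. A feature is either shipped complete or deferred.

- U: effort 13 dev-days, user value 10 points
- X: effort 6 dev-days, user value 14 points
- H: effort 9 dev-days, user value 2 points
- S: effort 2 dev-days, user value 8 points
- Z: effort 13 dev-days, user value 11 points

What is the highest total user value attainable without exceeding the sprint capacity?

Allowing fractional choices, the relaxed optimum would be about 28.8, but features are indivisible.
S + Z: effort 2 + 13 = 15 ≤ 16, user value 8 + 11 = 19.
X + S: effort 6 + 2 = 8 ≤ 16, user value 14 + 8 = 22.
Best is X and S with total user value 22.

22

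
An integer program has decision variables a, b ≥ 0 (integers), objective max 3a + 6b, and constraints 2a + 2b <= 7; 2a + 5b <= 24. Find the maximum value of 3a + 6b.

18

The continuous relaxation peaks at (0, 3.5) with value 21.00; rounding to a feasible lattice point costs some objective.
(a,b)=(0,3): 2·0+2·3=6≤7, 2·0+5·3=15≤24, objective 18.
(a,b)=(1,2): 2·1+2·2=6≤7, 2·1+5·2=12≤24, objective 15.
(a,b)=(0,2): 2·0+2·2=4≤7, 2·0+5·2=10≤24, objective 12.
The best lattice point is (0,3), giving 18.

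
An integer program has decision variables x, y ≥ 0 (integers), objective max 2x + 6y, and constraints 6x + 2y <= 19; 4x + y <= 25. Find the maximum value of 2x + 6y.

(x,y)=(0,9): 6·0+2·9=18≤19, 4·0+1·9=9≤25, objective 54.
(x,y)=(0,8): 6·0+2·8=16≤19, 4·0+1·8=8≤25, objective 48.
Maximum is 54 at (x,y)=(0,9).

54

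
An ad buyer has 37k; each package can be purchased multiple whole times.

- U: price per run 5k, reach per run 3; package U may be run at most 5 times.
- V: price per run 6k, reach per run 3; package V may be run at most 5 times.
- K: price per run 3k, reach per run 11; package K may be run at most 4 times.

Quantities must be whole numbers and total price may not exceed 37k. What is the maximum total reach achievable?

K has the best ratio (11/3); taking only K gives at most 4×11 = 44 (stopped by the supply cap of 4).
Mixing does better — 5×U and 4×K: price 37 ≤ 37, reach 5·3 + 4·11 = 59.

59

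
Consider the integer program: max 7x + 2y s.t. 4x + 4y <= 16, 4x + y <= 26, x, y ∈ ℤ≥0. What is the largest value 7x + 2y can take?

(x,y)=(4,0): 4·4+4·0=16≤16, 4·4+1·0=16≤26, objective 28.
(x,y)=(3,1): 4·3+4·1=16≤16, 4·3+1·1=13≤26, objective 23.
(x,y)=(3,0): 4·3+4·0=12≤16, 4·3+1·0=12≤26, objective 21.
No feasible integer point exceeds 28.

28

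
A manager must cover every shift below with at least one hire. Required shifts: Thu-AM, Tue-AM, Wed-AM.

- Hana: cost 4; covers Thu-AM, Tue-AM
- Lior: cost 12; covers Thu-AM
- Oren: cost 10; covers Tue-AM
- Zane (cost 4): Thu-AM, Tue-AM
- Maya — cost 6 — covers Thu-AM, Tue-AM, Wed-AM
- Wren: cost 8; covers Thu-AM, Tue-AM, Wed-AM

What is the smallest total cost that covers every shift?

The greedy cost-per-new-shift heuristic would pick Hana and Maya for 10, but a cheaper cover exists.
Maya alone covers Thu-AM, Tue-AM, Wed-AM — every shift.
Total cost: 6.
No cover costs less than 6.

6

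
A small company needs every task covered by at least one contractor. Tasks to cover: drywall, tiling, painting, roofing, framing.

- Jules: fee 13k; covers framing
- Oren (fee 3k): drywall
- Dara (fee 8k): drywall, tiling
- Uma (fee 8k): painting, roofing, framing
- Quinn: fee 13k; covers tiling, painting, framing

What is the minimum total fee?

The greedy cost-per-new-task heuristic would pick Uma, Oren, and Dara for 19, but a cheaper cover exists.
Choose Dara and Uma: together they cover drywall, tiling, painting, roofing, framing — every task.
Total fee: 8 + 8 = 16.
No cover costs less than 16.

16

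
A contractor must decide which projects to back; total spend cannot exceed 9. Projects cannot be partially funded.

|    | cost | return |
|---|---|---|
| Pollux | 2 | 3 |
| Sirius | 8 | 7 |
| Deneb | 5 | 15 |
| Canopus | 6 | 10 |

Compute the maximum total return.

Allowing fractional choices, the relaxed optimum would be about 21.7, but projects are indivisible.
Pollux + Deneb: cost 2 + 5 = 7 ≤ 9, return 3 + 15 = 18.
Pollux + Canopus: cost 2 + 6 = 8 ≤ 9, return 3 + 10 = 13.
Deneb: cost 5 ≤ 9, return 15.
Best is Pollux and Deneb with total return 18.

18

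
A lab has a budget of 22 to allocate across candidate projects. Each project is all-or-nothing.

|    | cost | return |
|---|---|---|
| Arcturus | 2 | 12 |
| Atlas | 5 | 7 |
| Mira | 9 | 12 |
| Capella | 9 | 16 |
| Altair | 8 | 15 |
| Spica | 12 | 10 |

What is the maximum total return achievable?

Take Arcturus, Capella, and Altair: cost 2 + 9 + 8 = 19 ≤ 22, return 12 + 16 + 15 = 43.
No other feasible combination does better.

43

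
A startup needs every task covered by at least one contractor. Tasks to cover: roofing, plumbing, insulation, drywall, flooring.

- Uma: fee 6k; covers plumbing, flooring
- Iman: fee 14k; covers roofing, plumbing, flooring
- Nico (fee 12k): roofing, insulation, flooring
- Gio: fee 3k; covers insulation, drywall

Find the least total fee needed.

17

Choose Iman and Gio: together they cover roofing, plumbing, insulation, drywall, flooring — every task.
Total fee: 14 + 3 = 17.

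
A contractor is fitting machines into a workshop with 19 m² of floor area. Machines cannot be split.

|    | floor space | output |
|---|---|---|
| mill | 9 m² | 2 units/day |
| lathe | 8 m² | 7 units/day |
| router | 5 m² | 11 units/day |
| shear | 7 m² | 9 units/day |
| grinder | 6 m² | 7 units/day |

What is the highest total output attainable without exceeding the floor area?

27

Treat it as a binary knapsack problem.
Allowing fractional choices, the relaxed optimum would be about 27.9, but machines are indivisible.
router + shear + grinder: floor space 5 + 7 + 6 = 18 ≤ 19, output 11 + 9 + 7 = 27.
router + shear: floor space 5 + 7 = 12 ≤ 19, output 11 + 9 = 20.
lathe + router + grinder: floor space 8 + 5 + 6 = 19 ≤ 19, output 7 + 11 + 7 = 25.
Best is router, shear, and grinder with total output 27.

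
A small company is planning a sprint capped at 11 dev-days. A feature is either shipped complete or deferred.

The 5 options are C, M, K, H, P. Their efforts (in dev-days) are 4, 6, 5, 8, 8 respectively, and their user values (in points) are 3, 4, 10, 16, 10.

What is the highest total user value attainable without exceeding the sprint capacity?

Allowing fractional choices, the relaxed optimum would be about 22.0, but features are indivisible.
M + K: effort 6 + 5 = 11 ≤ 11, user value 4 + 10 = 14.
C + K: effort 4 + 5 = 9 ≤ 11, user value 3 + 10 = 13.
H: effort 8 ≤ 11, user value 16.
Best is H with total user value 16.

16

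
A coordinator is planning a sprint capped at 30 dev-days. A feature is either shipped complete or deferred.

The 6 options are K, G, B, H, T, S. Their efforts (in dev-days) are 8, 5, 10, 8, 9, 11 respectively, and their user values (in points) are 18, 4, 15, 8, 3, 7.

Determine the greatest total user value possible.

41

Treat it as a binary knapsack problem.
K + B + H: effort 8 + 10 + 8 = 26 ≤ 30, user value 18 + 15 + 8 = 41.
K + B + S: effort 8 + 10 + 11 = 29 ≤ 30, user value 18 + 15 + 7 = 40.
Best is K, B, and H with total user value 41.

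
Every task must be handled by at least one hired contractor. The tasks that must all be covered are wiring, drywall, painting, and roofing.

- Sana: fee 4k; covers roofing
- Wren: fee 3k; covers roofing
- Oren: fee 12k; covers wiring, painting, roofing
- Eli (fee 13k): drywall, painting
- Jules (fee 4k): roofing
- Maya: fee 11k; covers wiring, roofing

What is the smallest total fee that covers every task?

The greedy cost-per-new-task heuristic would pick Wren, Oren, and Eli for 28, but a cheaper cover exists.
Choose Eli and Maya: together they cover wiring, drywall, painting, roofing — every task.
Total fee: 13 + 11 = 24.
No cover costs less than 24.

24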